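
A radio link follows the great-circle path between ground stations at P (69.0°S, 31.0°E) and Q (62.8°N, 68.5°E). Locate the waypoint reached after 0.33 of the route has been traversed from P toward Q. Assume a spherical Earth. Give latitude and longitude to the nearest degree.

≈ (26°S, 49°E)

Write both endpoints as unit vectors p₁, p₂ with components (cos φ cos λ, cos φ sin λ, sin φ).
The central angle between the endpoints is δ = arccos(p₁·p₂) ≈ 2.347 rad (134.5°).
Interpolate at f = 0.33 with slerp weights a = sin((1−f)δ)/sin δ ≈ 1.401, b = sin(fδ)/sin δ ≈ 0.980.
p = a·p₁ + b·p₂ ≈ (0.594, 0.675, -0.437); φ = arcsin(p_z) ≈ -25.89°, λ = atan2(p_y, p_x) ≈ 48.64°.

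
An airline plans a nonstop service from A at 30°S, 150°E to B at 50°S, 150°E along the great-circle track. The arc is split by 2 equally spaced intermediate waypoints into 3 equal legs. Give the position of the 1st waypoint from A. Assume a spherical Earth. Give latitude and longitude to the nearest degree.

From cos δ = sin φ₁ sin φ₂ + cos φ₁ cos φ₂ cos Δλ, the central angle is δ ≈ 0.349 rad (20.0°).
Interpolate at f = 1/3 with slerp weights a = sin((1−f)δ)/sin δ ≈ 0.674, b = sin(fδ)/sin δ ≈ 0.339.
p = a·p₁ + b·p₂ ≈ (-0.695, 0.401, -0.597); φ = arcsin(p_z) ≈ -36.67°, λ = atan2(p_y, p_x) ≈ 150.00°.

≈ 37°S, 150°E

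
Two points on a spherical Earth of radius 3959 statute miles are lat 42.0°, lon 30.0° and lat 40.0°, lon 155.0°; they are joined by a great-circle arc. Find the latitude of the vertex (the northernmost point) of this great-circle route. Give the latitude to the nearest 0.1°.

The great circle lies in the plane with unit normal n̂ = (p₁ × p₂)/|p₁ × p₂|.
Here n̂_z ≈ +0.469; the vertex latitude is φ_max = arccos|n̂_z| ≈ 62.0°.
Check via Clairaut: cos φ_max = |cos φ₁| · sin C = cos(42.0°)·sin(39.1°) ≈ 0.469, again giving ≈ 62.0°.

≈ 62.0°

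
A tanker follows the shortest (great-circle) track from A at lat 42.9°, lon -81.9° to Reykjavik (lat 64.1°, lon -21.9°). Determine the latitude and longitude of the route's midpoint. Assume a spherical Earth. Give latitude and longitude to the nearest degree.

≈ lat 57°, lon -60°

Convert each endpoint to a unit vector on the sphere (x = cos φ cos λ, y = cos φ sin λ, z = sin φ).
The central angle between the endpoints is δ = arccos(p₁·p₂) ≈ 0.688 rad (39.4°).
Interpolate at f = 1/2 with slerp weights a = sin((1−f)δ)/sin δ ≈ 0.531, b = sin(fδ)/sin δ ≈ 0.531.
p = a·p₁ + b·p₂ ≈ (0.270, -0.472, 0.839); φ = arcsin(p_z) ≈ 57.07°, λ = atan2(p_y, p_x) ≈ -60.21°.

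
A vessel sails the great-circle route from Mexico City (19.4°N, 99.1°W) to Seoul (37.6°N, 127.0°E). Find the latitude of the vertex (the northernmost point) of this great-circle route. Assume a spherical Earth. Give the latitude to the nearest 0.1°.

The great circle lies in the plane with unit normal n̂ = (p₁ × p₂)/|p₁ × p₂|.
Here n̂_z ≈ -0.567; the vertex latitude is φ_max = arccos|n̂_z| ≈ 55.4°.
Check via Clairaut: cos φ_max = |cos φ₁| · sin C = cos(19.4°)·sin(37.0°) ≈ 0.567, again giving ≈ 55.4°.

≈ 55.4°N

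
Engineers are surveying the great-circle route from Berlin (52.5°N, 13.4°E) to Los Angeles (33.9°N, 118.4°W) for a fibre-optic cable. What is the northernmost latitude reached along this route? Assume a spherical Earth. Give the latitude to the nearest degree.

≈ 68°N

The great circle lies in the plane with unit normal n̂ = (p₁ × p₂)/|p₁ × p₂|.
Here n̂_z ≈ -0.379; the vertex latitude is φ_max = arccos|n̂_z| ≈ 67.7°.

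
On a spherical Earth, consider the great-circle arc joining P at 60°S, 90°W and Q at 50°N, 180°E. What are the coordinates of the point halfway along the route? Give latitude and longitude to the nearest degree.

≈ 7°S, 142°W

Convert each endpoint to a unit vector on the sphere (x = cos φ cos λ, y = cos φ sin λ, z = sin φ).
The central angle between the endpoints is δ = arccos(p₁·p₂) ≈ 2.296 rad (131.6°).
Interpolate at f = 1/2 with slerp weights a = sin((1−f)δ)/sin δ ≈ 1.219, b = sin(fδ)/sin δ ≈ 1.219.
p = a·p₁ + b·p₂ ≈ (-0.783, -0.609, -0.122); φ = arcsin(p_z) ≈ -7.00°, λ = atan2(p_y, p_x) ≈ -142.12°.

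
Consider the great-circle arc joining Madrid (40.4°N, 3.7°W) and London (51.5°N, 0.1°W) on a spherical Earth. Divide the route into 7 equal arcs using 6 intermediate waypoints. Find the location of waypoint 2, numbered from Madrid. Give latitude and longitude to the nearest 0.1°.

≈ 43.6°N, 2.8°W

Convert each endpoint to a unit vector on the sphere (x = cos φ cos λ, y = cos φ sin λ, z = sin φ).
The central angle between the endpoints is δ = arccos(p₁·p₂) ≈ 0.199 rad (11.4°).
Interpolate at f = 2/7 with slerp weights a = sin((1−f)δ)/sin δ ≈ 0.717, b = sin(fδ)/sin δ ≈ 0.287.
p = a·p₁ + b·p₂ ≈ (0.724, -0.036, 0.689); φ = arcsin(p_z) ≈ 43.58°, λ = atan2(p_y, p_x) ≈ -2.81°.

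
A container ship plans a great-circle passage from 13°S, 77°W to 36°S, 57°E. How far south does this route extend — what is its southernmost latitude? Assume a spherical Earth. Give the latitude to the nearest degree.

≈ 51°S

The great circle lies in the plane with unit normal n̂ = (p₁ × p₂)/|p₁ × p₂|.
Here n̂_z ≈ +0.623; the vertex latitude is φ_max = arccos|n̂_z| ≈ 51.4°.
Check via Clairaut: cos φ_max = |cos φ₁| · sin C = cos(13.0°)·sin(140.2°) ≈ 0.623, again giving ≈ 51.4°.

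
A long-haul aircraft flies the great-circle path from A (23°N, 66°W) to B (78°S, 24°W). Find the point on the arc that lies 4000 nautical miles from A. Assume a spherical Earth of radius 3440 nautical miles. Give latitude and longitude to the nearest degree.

Write both endpoints as unit vectors p₁, p₂ with components (cos φ cos λ, cos φ sin λ, sin φ).
The central angle between the endpoints is δ = arccos(p₁·p₂) ≈ 1.813 rad (103.9°). The total great-circle distance is δ·R ≈ 1.813 × 3440 ≈ 6237 nmi, so the target fraction is f = 4000/6237 ≈ 0.641.
Interpolate at f ≈ 0.641 with slerp weights a = sin((1−f)δ)/sin δ ≈ 0.624, b = sin(fδ)/sin δ ≈ 0.946.
p = a·p₁ + b·p₂ ≈ (0.413, -0.604, -0.681); φ = arcsin(p_z) ≈ -42.94°, λ = atan2(p_y, p_x) ≈ -55.65°.

≈ (43°S, 56°W)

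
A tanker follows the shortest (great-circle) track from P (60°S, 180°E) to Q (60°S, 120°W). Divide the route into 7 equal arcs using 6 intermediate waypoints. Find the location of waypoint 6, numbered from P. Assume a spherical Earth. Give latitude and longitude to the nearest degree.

From cos δ = sin φ₁ sin φ₂ + cos φ₁ cos φ₂ cos Δλ, the central angle is δ ≈ 0.505 rad (29.0°).
Interpolate at f = 6/7 with slerp weights a = sin((1−f)δ)/sin δ ≈ 0.149, b = sin(fδ)/sin δ ≈ 0.867.
p = a·p₁ + b·p₂ ≈ (-0.291, -0.375, -0.880); φ = arcsin(p_z) ≈ -61.63°, λ = atan2(p_y, p_x) ≈ -127.80°.

≈ (62°S, 128°W)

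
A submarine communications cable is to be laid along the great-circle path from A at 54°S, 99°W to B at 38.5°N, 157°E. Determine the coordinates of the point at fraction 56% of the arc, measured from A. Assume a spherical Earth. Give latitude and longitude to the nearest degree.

Convert each endpoint to a unit vector on the sphere (x = cos φ cos λ, y = cos φ sin λ, z = sin φ).
The central angle between the endpoints is δ = arccos(p₁·p₂) ≈ 2.233 rad (127.9°).
Interpolate at f = 0.56 with slerp weights a = sin((1−f)δ)/sin δ ≈ 1.055, b = sin(fδ)/sin δ ≈ 1.204.
p = a·p₁ + b·p₂ ≈ (-0.964, -0.244, -0.104); φ = arcsin(p_z) ≈ -5.98°, λ = atan2(p_y, p_x) ≈ -165.77°.

≈ 6°S, 166°W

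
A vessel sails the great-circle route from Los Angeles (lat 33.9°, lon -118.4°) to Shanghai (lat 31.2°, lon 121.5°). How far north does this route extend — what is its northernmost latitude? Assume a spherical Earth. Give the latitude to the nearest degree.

The great circle lies in the plane with unit normal n̂ = (p₁ × p₂)/|p₁ × p₂|.
Here n̂_z ≈ -0.616; the vertex latitude is φ_max = arccos|n̂_z| ≈ 52.0°.
Check via Clairaut: cos φ_max = |cos φ₁| · sin C = cos(33.9°)·sin(47.9°) ≈ 0.616, again giving ≈ 52.0°.

≈ 52°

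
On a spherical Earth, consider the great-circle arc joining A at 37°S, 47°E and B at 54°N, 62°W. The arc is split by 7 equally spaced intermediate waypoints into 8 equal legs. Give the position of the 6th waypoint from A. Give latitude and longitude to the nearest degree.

≈ 39°N, 20°W

Write both endpoints as unit vectors p₁, p₂ with components (cos φ cos λ, cos φ sin λ, sin φ).
The central angle between the endpoints is δ = arccos(p₁·p₂) ≈ 2.265 rad (129.8°).
Interpolate at f = 6/8 with slerp weights a = sin((1−f)δ)/sin δ ≈ 0.698, b = sin(fδ)/sin δ ≈ 1.290.
p = a·p₁ + b·p₂ ≈ (0.736, -0.262, 0.624); φ = arcsin(p_z) ≈ 38.60°, λ = atan2(p_y, p_x) ≈ -19.59°.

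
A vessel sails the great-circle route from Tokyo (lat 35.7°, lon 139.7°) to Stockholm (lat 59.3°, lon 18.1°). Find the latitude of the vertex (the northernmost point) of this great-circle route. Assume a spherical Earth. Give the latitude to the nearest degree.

≈ 68°

The great circle lies in the plane with unit normal n̂ = (p₁ × p₂)/|p₁ × p₂|.
Here n̂_z ≈ -0.368; the vertex latitude is φ_max = arccos|n̂_z| ≈ 68.4°.
Check via Clairaut: cos φ_max = |cos φ₁| · sin C = cos(35.7°)·sin(27.0°) ≈ 0.368, again giving ≈ 68.4°.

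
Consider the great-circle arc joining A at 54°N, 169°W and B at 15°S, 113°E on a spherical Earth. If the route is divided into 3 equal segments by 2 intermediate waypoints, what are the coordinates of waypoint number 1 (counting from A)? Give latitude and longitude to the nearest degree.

From cos δ = sin φ₁ sin φ₂ + cos φ₁ cos φ₂ cos Δλ, the central angle is δ ≈ 1.662 rad (95.2°).
Interpolate at f = 1/3 with slerp weights a = sin((1−f)δ)/sin δ ≈ 0.899, b = sin(fδ)/sin δ ≈ 0.528.
p = a·p₁ + b·p₂ ≈ (-0.718, 0.369, 0.590); φ = arcsin(p_z) ≈ 36.18°, λ = atan2(p_y, p_x) ≈ 152.80°.

≈ 36°N, 153°E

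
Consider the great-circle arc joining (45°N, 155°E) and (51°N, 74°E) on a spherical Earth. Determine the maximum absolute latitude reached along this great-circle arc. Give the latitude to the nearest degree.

≈ 56°N

The great circle lies in the plane with unit normal n̂ = (p₁ × p₂)/|p₁ × p₂|.
Here n̂_z ≈ -0.560; the vertex latitude is φ_max = arccos|n̂_z| ≈ 56.0°.
Check via Clairaut: cos φ_max = |cos φ₁| · sin C = cos(45.0°)·sin(52.3°) ≈ 0.560, again giving ≈ 56.0°.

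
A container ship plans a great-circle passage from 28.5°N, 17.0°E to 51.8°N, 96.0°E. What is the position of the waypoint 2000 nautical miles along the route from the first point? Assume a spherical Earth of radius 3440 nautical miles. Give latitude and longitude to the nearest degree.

Write both endpoints as unit vectors p₁, p₂ with components (cos φ cos λ, cos φ sin λ, sin φ).
The central angle between the endpoints is δ = arccos(p₁·p₂) ≈ 1.072 rad (61.4°). The total great-circle distance is δ·R ≈ 1.072 × 3440 ≈ 3686 nmi, so the target fraction is f = 2000/3686 ≈ 0.543.
Interpolate at f ≈ 0.543 with slerp weights a = sin((1−f)δ)/sin δ ≈ 0.536, b = sin(fδ)/sin δ ≈ 0.626.
p = a·p₁ + b·p₂ ≈ (0.410, 0.522, 0.747); φ = arcsin(p_z) ≈ 48.37°, λ = atan2(p_y, p_x) ≈ 51.86°.

≈ 48°N, 52°E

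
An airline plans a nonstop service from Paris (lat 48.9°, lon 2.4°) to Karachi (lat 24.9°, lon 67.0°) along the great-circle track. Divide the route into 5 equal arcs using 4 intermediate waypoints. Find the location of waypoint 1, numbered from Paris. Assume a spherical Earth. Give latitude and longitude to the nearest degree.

From cos δ = sin φ₁ sin φ₂ + cos φ₁ cos φ₂ cos Δλ, the central angle is δ ≈ 0.961 rad (55.0°).
Interpolate at f = 1/5 with slerp weights a = sin((1−f)δ)/sin δ ≈ 0.848, b = sin(fδ)/sin δ ≈ 0.233.
p = a·p₁ + b·p₂ ≈ (0.640, 0.218, 0.737); φ = arcsin(p_z) ≈ 47.49°, λ = atan2(p_y, p_x) ≈ 18.81°.

≈ lat 47°, lon 19°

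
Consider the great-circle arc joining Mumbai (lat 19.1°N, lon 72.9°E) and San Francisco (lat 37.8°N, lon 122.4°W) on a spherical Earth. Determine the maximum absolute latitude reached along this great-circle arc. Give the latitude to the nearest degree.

The great circle lies in the plane with unit normal n̂ = (p₁ × p₂)/|p₁ × p₂|.
Here n̂_z ≈ +0.231; the vertex latitude is φ_max = arccos|n̂_z| ≈ 76.7°.

≈ 77°N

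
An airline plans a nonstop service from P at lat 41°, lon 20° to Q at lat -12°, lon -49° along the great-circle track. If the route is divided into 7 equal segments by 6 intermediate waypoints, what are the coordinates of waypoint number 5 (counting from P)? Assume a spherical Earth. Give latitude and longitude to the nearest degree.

≈ lat 5°, lon -32°

Write both endpoints as unit vectors p₁, p₂ with components (cos φ cos λ, cos φ sin λ, sin φ).
The central angle between the endpoints is δ = arccos(p₁·p₂) ≈ 1.442 rad (82.6°).
Interpolate at f = 5/7 with slerp weights a = sin((1−f)δ)/sin δ ≈ 0.404, b = sin(fδ)/sin δ ≈ 0.865.
p = a·p₁ + b·p₂ ≈ (0.841, -0.534, 0.085); φ = arcsin(p_z) ≈ 4.89°, λ = atan2(p_y, p_x) ≈ -32.41°.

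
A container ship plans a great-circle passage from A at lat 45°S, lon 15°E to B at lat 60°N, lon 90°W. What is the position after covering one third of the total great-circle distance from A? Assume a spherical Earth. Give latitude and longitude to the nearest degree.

Write both endpoints as unit vectors p₁, p₂ with components (cos φ cos λ, cos φ sin λ, sin φ).
The central angle between the endpoints is δ = arccos(p₁·p₂) ≈ 2.352 rad (134.7°).
Interpolate at f = 1/3 with slerp weights a = sin((1−f)δ)/sin δ ≈ 1.408, b = sin(fδ)/sin δ ≈ 0.994.
p = a·p₁ + b·p₂ ≈ (0.962, -0.239, -0.135); φ = arcsin(p_z) ≈ -7.74°, λ = atan2(p_y, p_x) ≈ -13.98°.

≈ lat 8°S, lon 14°W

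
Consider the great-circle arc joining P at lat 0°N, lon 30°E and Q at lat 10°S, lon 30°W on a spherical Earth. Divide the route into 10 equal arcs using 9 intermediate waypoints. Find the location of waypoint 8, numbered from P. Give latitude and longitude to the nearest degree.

Convert each endpoint to a unit vector on the sphere (x = cos φ cos λ, y = cos φ sin λ, z = sin φ).
The central angle between the endpoints is δ = arccos(p₁·p₂) ≈ 1.056 rad (60.5°).
Interpolate at f = 8/10 with slerp weights a = sin((1−f)δ)/sin δ ≈ 0.241, b = sin(fδ)/sin δ ≈ 0.859.
p = a·p₁ + b·p₂ ≈ (0.941, -0.303, -0.149); φ = arcsin(p_z) ≈ -8.58°, λ = atan2(p_y, p_x) ≈ -17.82°.

≈ lat 9°S, lon 18°W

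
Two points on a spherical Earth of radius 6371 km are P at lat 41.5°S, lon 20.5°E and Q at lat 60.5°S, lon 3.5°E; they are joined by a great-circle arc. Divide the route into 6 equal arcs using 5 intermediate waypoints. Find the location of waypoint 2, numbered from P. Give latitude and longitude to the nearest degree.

≈ lat 48°S, lon 16°E

From cos δ = sin φ₁ sin φ₂ + cos φ₁ cos φ₂ cos Δλ, the central angle is δ ≈ 0.378 rad (21.7°).
Interpolate at f = 2/6 with slerp weights a = sin((1−f)δ)/sin δ ≈ 0.676, b = sin(fδ)/sin δ ≈ 0.341.
p = a·p₁ + b·p₂ ≈ (0.641, 0.187, -0.744); φ = arcsin(p_z) ≈ -48.08°, λ = atan2(p_y, p_x) ≈ 16.29°.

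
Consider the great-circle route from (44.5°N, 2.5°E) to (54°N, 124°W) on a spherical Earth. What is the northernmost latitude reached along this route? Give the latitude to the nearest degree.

≈ 69°N

The great circle lies in the plane with unit normal n̂ = (p₁ × p₂)/|p₁ × p₂|.
Here n̂_z ≈ -0.355; the vertex latitude is φ_max = arccos|n̂_z| ≈ 69.2°.
Check via Clairaut: cos φ_max = |cos φ₁| · sin C = cos(44.5°)·sin(29.9°) ≈ 0.355, again giving ≈ 69.2°.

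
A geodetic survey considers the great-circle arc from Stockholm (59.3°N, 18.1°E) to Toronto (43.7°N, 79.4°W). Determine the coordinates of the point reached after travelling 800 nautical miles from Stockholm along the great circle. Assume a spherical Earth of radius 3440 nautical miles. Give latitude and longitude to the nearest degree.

Write both endpoints as unit vectors p₁, p₂ with components (cos φ cos λ, cos φ sin λ, sin φ).
The central angle between the endpoints is δ = arccos(p₁·p₂) ≈ 0.993 rad (56.9°). The total great-circle distance is δ·R ≈ 0.993 × 3440 ≈ 3417 nmi, so the target fraction is f = 800/3417 ≈ 0.234.
Interpolate at f ≈ 0.234 with slerp weights a = sin((1−f)δ)/sin δ ≈ 0.823, b = sin(fδ)/sin δ ≈ 0.275.
p = a·p₁ + b·p₂ ≈ (0.436, -0.065, 0.898); φ = arcsin(p_z) ≈ 63.85°, λ = atan2(p_y, p_x) ≈ -8.47°.

≈ (64°N, 8°W)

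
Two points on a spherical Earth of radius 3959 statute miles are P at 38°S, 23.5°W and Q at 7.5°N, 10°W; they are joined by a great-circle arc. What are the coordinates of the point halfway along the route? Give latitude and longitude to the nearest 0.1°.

The haversine formula gives a central angle δ ≈ 0.824 rad (47.2°) between the endpoints.
Interpolate at f = 1/2 with slerp weights a = sin((1−f)δ)/sin δ ≈ 0.546, b = sin(fδ)/sin δ ≈ 0.546.
p = a·p₁ + b·p₂ ≈ (0.927, -0.265, -0.265); φ = arcsin(p_z) ≈ -15.35°, λ = atan2(p_y, p_x) ≈ -15.97°.

≈ 15.4°S, 16.0°W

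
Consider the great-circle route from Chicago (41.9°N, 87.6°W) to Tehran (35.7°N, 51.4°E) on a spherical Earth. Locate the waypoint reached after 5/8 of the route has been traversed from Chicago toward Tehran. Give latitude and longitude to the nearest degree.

≈ (62°N, 14°E)

Convert each endpoint to a unit vector on the sphere (x = cos φ cos λ, y = cos φ sin λ, z = sin φ).
The central angle between the endpoints is δ = arccos(p₁·p₂) ≈ 1.637 rad (93.8°).
Interpolate at f = 5/8 with slerp weights a = sin((1−f)δ)/sin δ ≈ 0.577, b = sin(fδ)/sin δ ≈ 0.856.
p = a·p₁ + b·p₂ ≈ (0.452, 0.114, 0.885); φ = arcsin(p_z) ≈ 62.25°, λ = atan2(p_y, p_x) ≈ 14.13°.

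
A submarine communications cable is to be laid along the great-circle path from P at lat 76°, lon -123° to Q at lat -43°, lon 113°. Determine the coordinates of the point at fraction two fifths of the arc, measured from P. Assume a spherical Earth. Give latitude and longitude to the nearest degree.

Write both endpoints as unit vectors p₁, p₂ with components (cos φ cos λ, cos φ sin λ, sin φ).
The central angle between the endpoints is δ = arccos(p₁·p₂) ≈ 2.435 rad (139.5°).
Interpolate at f = 2/5 with slerp weights a = sin((1−f)δ)/sin δ ≈ 1.531, b = sin(fδ)/sin δ ≈ 1.274.
p = a·p₁ + b·p₂ ≈ (-0.566, 0.547, 0.617); φ = arcsin(p_z) ≈ 38.08°, λ = atan2(p_y, p_x) ≈ 135.96°.

≈ lat 38°, lon 136°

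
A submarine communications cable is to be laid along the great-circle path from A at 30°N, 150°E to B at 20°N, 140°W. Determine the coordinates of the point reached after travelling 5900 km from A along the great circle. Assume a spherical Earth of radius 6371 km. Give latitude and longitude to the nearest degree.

≈ 24°N, 150°W

Write both endpoints as unit vectors p₁, p₂ with components (cos φ cos λ, cos φ sin λ, sin φ).
The central angle between the endpoints is δ = arccos(p₁·p₂) ≈ 1.105 rad (63.3°). The total great-circle distance is δ·R ≈ 1.105 × 6371 ≈ 7038 km, so the target fraction is f = 5900/7038 ≈ 0.838.
Interpolate at f ≈ 0.838 with slerp weights a = sin((1−f)δ)/sin δ ≈ 0.199, b = sin(fδ)/sin δ ≈ 0.895.
p = a·p₁ + b·p₂ ≈ (-0.793, -0.454, 0.405); φ = arcsin(p_z) ≈ 23.92°, λ = atan2(p_y, p_x) ≈ -150.20°.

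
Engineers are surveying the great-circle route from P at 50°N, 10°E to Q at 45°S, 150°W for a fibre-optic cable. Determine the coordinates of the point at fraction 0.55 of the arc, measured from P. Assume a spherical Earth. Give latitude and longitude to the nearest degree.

≈ 7°N, 90°W

Convert each endpoint to a unit vector on the sphere (x = cos φ cos λ, y = cos φ sin λ, z = sin φ).
The central angle between the endpoints is δ = arccos(p₁·p₂) ≈ 2.891 rad (165.6°).
Interpolate at f = 0.55 with slerp weights a = sin((1−f)δ)/sin δ ≈ 3.888, b = sin(fδ)/sin δ ≈ 4.033.
p = a·p₁ + b·p₂ ≈ (-0.009, -0.992, 0.126); φ = arcsin(p_z) ≈ 7.27°, λ = atan2(p_y, p_x) ≈ -90.50°.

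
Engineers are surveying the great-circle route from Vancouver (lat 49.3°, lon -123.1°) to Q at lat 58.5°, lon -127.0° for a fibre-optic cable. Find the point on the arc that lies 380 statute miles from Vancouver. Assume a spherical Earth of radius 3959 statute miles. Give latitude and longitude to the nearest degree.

≈ lat 55°, lon -125°

From cos δ = sin φ₁ sin φ₂ + cos φ₁ cos φ₂ cos Δλ, the central angle is δ ≈ 0.165 rad (9.5°). The total great-circle distance is δ·R ≈ 0.165 × 3959 ≈ 655 mi, so the target fraction is f = 380/655 ≈ 0.580.
Interpolate at f ≈ 0.580 with slerp weights a = sin((1−f)δ)/sin δ ≈ 0.421, b = sin(fδ)/sin δ ≈ 0.582.
p = a·p₁ + b·p₂ ≈ (-0.333, -0.473, 0.816); φ = arcsin(p_z) ≈ 54.65°, λ = atan2(p_y, p_x) ≈ -125.15°.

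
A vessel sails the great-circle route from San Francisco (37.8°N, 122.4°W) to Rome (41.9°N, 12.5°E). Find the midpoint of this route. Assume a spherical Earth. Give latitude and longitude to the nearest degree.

Write both endpoints as unit vectors p₁, p₂ with components (cos φ cos λ, cos φ sin λ, sin φ).
The central angle between the endpoints is δ = arccos(p₁·p₂) ≈ 1.577 rad (90.3°).
Interpolate at f = 1/2 with slerp weights a = sin((1−f)δ)/sin δ ≈ 0.709, b = sin(fδ)/sin δ ≈ 0.709.
p = a·p₁ + b·p₂ ≈ (0.215, -0.359, 0.908); φ = arcsin(p_z) ≈ 65.27°, λ = atan2(p_y, p_x) ≈ -59.07°.

≈ 65°N, 59°W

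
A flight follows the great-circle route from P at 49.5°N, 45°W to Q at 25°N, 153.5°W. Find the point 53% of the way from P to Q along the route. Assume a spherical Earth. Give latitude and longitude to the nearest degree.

The haversine formula gives a central angle δ ≈ 1.436 rad (82.3°) between the endpoints.
Interpolate at f = 0.53 with slerp weights a = sin((1−f)δ)/sin δ ≈ 0.630, b = sin(fδ)/sin δ ≈ 0.696.
p = a·p₁ + b·p₂ ≈ (-0.275, -0.571, 0.774); φ = arcsin(p_z) ≈ 50.67°, λ = atan2(p_y, p_x) ≈ -115.71°.

≈ 51°N, 116°W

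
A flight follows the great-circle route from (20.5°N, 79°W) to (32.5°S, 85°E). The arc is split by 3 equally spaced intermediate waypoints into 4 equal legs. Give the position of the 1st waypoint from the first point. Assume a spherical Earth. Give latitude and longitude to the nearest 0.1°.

≈ (8.6°S, 50.6°W)

The haversine formula gives a central angle δ ≈ 2.816 rad (161.4°) between the endpoints.
Interpolate at f = 1/4 with slerp weights a = sin((1−f)δ)/sin δ ≈ 2.681, b = sin(fδ)/sin δ ≈ 2.025.
p = a·p₁ + b·p₂ ≈ (0.628, -0.764, -0.149); φ = arcsin(p_z) ≈ -8.58°, λ = atan2(p_y, p_x) ≈ -50.57°.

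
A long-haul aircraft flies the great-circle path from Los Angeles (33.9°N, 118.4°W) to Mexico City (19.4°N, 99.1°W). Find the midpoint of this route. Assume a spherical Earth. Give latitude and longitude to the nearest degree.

≈ 27°N, 108°W

Write both endpoints as unit vectors p₁, p₂ with components (cos φ cos λ, cos φ sin λ, sin φ).
The central angle between the endpoints is δ = arccos(p₁·p₂) ≈ 0.392 rad (22.5°).
Interpolate at f = 1/2 with slerp weights a = sin((1−f)δ)/sin δ ≈ 0.510, b = sin(fδ)/sin δ ≈ 0.510.
p = a·p₁ + b·p₂ ≈ (-0.277, -0.847, 0.454); φ = arcsin(p_z) ≈ 26.98°, λ = atan2(p_y, p_x) ≈ -108.13°.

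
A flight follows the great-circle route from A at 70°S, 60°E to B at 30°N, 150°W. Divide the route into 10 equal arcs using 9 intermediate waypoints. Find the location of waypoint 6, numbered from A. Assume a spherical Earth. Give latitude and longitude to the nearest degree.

≈ 23°S, 163°W

Convert each endpoint to a unit vector on the sphere (x = cos φ cos λ, y = cos φ sin λ, z = sin φ).
The central angle between the endpoints is δ = arccos(p₁·p₂) ≈ 2.384 rad (136.6°).
Interpolate at f = 6/10 with slerp weights a = sin((1−f)δ)/sin δ ≈ 1.186, b = sin(fδ)/sin δ ≈ 1.441.
p = a·p₁ + b·p₂ ≈ (-0.878, -0.272, -0.395); φ = arcsin(p_z) ≈ -23.24°, λ = atan2(p_y, p_x) ≈ -162.76°.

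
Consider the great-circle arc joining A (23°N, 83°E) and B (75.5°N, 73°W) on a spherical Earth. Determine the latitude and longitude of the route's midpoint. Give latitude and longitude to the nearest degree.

Write both endpoints as unit vectors p₁, p₂ with components (cos φ cos λ, cos φ sin λ, sin φ).
The central angle between the endpoints is δ = arccos(p₁·p₂) ≈ 1.402 rad (80.3°).
Interpolate at f = 1/2 with slerp weights a = sin((1−f)δ)/sin δ ≈ 0.654, b = sin(fδ)/sin δ ≈ 0.654.
p = a·p₁ + b·p₂ ≈ (0.121, 0.441, 0.889); φ = arcsin(p_z) ≈ 62.77°, λ = atan2(p_y, p_x) ≈ 74.63°.

≈ (63°N, 75°E)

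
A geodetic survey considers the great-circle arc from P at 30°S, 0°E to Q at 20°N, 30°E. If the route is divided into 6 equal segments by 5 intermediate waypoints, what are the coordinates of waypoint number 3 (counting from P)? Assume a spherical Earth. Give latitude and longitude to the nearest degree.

From cos δ = sin φ₁ sin φ₂ + cos φ₁ cos φ₂ cos Δλ, the central angle is δ ≈ 1.008 rad (57.7°).
Interpolate at f = 3/6 with slerp weights a = sin((1−f)δ)/sin δ ≈ 0.571, b = sin(fδ)/sin δ ≈ 0.571.
p = a·p₁ + b·p₂ ≈ (0.959, 0.268, -0.090); φ = arcsin(p_z) ≈ -5.18°, λ = atan2(p_y, p_x) ≈ 15.63°.

≈ 5°S, 16°E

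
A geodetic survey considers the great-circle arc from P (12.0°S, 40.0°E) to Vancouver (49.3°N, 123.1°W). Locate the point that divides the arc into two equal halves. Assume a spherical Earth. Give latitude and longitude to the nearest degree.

Write both endpoints as unit vectors p₁, p₂ with components (cos φ cos λ, cos φ sin λ, sin φ).
The central angle between the endpoints is δ = arccos(p₁·p₂) ≈ 2.446 rad (140.2°).
Interpolate at f = 1/2 with slerp weights a = sin((1−f)δ)/sin δ ≈ 1.468, b = sin(fδ)/sin δ ≈ 1.468.
p = a·p₁ + b·p₂ ≈ (0.577, 0.121, 0.808); φ = arcsin(p_z) ≈ 53.86°, λ = atan2(p_y, p_x) ≈ 11.85°.

≈ (54°N, 12°E)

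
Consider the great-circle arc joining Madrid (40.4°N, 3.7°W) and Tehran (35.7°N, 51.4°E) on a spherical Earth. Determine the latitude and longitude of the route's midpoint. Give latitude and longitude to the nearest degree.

Convert each endpoint to a unit vector on the sphere (x = cos φ cos λ, y = cos φ sin λ, z = sin φ).
The central angle between the endpoints is δ = arccos(p₁·p₂) ≈ 0.749 rad (42.9°).
Interpolate at f = 1/2 with slerp weights a = sin((1−f)δ)/sin δ ≈ 0.537, b = sin(fδ)/sin δ ≈ 0.537.
p = a·p₁ + b·p₂ ≈ (0.681, 0.315, 0.662); φ = arcsin(p_z) ≈ 41.43°, λ = atan2(p_y, p_x) ≈ 24.81°.

≈ (41°N, 25°E)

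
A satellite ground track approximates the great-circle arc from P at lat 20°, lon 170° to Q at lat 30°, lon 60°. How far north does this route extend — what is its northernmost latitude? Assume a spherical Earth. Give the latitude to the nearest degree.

The great circle lies in the plane with unit normal n̂ = (p₁ × p₂)/|p₁ × p₂|.
Here n̂_z ≈ -0.769; the vertex latitude is φ_max = arccos|n̂_z| ≈ 39.7°.
Check via Clairaut: cos φ_max = |cos φ₁| · sin C = cos(20.0°)·sin(54.9°) ≈ 0.769, again giving ≈ 39.7°.

≈ 40°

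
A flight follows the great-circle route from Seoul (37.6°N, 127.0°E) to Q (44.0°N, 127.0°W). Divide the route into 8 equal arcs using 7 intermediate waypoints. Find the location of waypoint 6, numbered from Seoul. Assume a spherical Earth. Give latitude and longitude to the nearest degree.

Convert each endpoint to a unit vector on the sphere (x = cos φ cos λ, y = cos φ sin λ, z = sin φ).
The central angle between the endpoints is δ = arccos(p₁·p₂) ≈ 1.301 rad (74.5°).
Interpolate at f = 6/8 with slerp weights a = sin((1−f)δ)/sin δ ≈ 0.332, b = sin(fδ)/sin δ ≈ 0.859.
p = a·p₁ + b·p₂ ≈ (-0.530, -0.284, 0.799); φ = arcsin(p_z) ≈ 53.04°, λ = atan2(p_y, p_x) ≈ -151.83°.

≈ (53°N, 152°W)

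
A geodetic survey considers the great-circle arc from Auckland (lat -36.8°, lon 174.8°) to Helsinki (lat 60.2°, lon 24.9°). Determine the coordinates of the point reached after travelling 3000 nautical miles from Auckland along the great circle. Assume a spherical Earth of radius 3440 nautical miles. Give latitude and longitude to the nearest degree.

≈ lat 8°, lon 152°

Convert each endpoint to a unit vector on the sphere (x = cos φ cos λ, y = cos φ sin λ, z = sin φ).
The central angle between the endpoints is δ = arccos(p₁·p₂) ≈ 2.614 rad (149.8°). The total great-circle distance is δ·R ≈ 2.614 × 3440 ≈ 8993 nmi, so the target fraction is f = 3000/8993 ≈ 0.334.
Interpolate at f ≈ 0.334 with slerp weights a = sin((1−f)δ)/sin δ ≈ 1.958, b = sin(fδ)/sin δ ≈ 1.521.
p = a·p₁ + b·p₂ ≈ (-0.875, 0.460, 0.147); φ = arcsin(p_z) ≈ 8.47°, λ = atan2(p_y, p_x) ≈ 152.26°.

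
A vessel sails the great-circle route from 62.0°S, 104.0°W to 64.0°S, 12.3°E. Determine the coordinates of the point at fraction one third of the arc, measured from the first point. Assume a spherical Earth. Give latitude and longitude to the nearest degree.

Write both endpoints as unit vectors p₁, p₂ with components (cos φ cos λ, cos φ sin λ, sin φ).
The central angle between the endpoints is δ = arccos(p₁·p₂) ≈ 0.792 rad (45.4°).
Interpolate at f = 1/3 with slerp weights a = sin((1−f)δ)/sin δ ≈ 0.708, b = sin(fδ)/sin δ ≈ 0.367.
p = a·p₁ + b·p₂ ≈ (0.077, -0.288, -0.954); φ = arcsin(p_z) ≈ -72.65°, λ = atan2(p_y, p_x) ≈ -75.11°.

≈ 73°S, 75°W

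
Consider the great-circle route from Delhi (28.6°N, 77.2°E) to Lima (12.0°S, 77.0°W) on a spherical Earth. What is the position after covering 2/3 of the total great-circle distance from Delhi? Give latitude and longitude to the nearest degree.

≈ 20°N, 37°W

Write both endpoints as unit vectors p₁, p₂ with components (cos φ cos λ, cos φ sin λ, sin φ).
The central angle between the endpoints is δ = arccos(p₁·p₂) ≈ 2.632 rad (150.8°).
Interpolate at f = 2/3 with slerp weights a = sin((1−f)δ)/sin δ ≈ 1.575, b = sin(fδ)/sin δ ≈ 2.014.
p = a·p₁ + b·p₂ ≈ (0.749, -0.571, 0.335); φ = arcsin(p_z) ≈ 19.59°, λ = atan2(p_y, p_x) ≈ -37.30°.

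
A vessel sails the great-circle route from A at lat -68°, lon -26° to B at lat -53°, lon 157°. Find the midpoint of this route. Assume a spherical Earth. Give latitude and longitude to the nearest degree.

≈ lat -82°, lon 162°

Convert each endpoint to a unit vector on the sphere (x = cos φ cos λ, y = cos φ sin λ, z = sin φ).
The central angle between the endpoints is δ = arccos(p₁·p₂) ≈ 1.029 rad (59.0°).
Interpolate at f = 1/2 with slerp weights a = sin((1−f)δ)/sin δ ≈ 0.574, b = sin(fδ)/sin δ ≈ 0.574.
p = a·p₁ + b·p₂ ≈ (-0.125, 0.041, -0.991); φ = arcsin(p_z) ≈ -82.46°, λ = atan2(p_y, p_x) ≈ 161.92°.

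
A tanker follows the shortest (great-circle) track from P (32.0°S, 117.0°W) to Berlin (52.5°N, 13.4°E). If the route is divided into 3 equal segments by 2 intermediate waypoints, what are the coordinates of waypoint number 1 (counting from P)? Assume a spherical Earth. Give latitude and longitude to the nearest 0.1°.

≈ (3.9°N, 86.2°W)

Write both endpoints as unit vectors p₁, p₂ with components (cos φ cos λ, cos φ sin λ, sin φ).
The central angle between the endpoints is δ = arccos(p₁·p₂) ≈ 2.426 rad (139.0°).
Interpolate at f = 1/3 with slerp weights a = sin((1−f)δ)/sin δ ≈ 1.523, b = sin(fδ)/sin δ ≈ 1.103.
p = a·p₁ + b·p₂ ≈ (0.067, -0.995, 0.068); φ = arcsin(p_z) ≈ 3.90°, λ = atan2(p_y, p_x) ≈ -86.16°.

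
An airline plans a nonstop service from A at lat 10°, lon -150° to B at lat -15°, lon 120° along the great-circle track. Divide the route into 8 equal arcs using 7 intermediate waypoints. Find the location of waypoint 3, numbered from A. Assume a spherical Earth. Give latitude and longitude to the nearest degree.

≈ lat 0°, lon 177°

Convert each endpoint to a unit vector on the sphere (x = cos φ cos λ, y = cos φ sin λ, z = sin φ).
The central angle between the endpoints is δ = arccos(p₁·p₂) ≈ 1.616 rad (92.6°).
Interpolate at f = 3/8 with slerp weights a = sin((1−f)δ)/sin δ ≈ 0.848, b = sin(fδ)/sin δ ≈ 0.570.
p = a·p₁ + b·p₂ ≈ (-0.998, 0.060, -0.000); φ = arcsin(p_z) ≈ -0.02°, λ = atan2(p_y, p_x) ≈ 176.59°.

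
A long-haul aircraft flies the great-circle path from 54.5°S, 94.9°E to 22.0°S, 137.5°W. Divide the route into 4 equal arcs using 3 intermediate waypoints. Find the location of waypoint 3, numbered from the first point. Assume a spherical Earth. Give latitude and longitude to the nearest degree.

≈ 42°S, 151°W

From cos δ = sin φ₁ sin φ₂ + cos φ₁ cos φ₂ cos Δλ, the central angle is δ ≈ 1.594 rad (91.3°).
Interpolate at f = 3/4 with slerp weights a = sin((1−f)δ)/sin δ ≈ 0.388, b = sin(fδ)/sin δ ≈ 0.931.
p = a·p₁ + b·p₂ ≈ (-0.656, -0.358, -0.665); φ = arcsin(p_z) ≈ -41.66°, λ = atan2(p_y, p_x) ≈ -151.33°.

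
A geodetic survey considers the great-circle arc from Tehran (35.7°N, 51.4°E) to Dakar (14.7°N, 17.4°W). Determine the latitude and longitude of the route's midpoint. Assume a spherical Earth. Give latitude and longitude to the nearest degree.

Write both endpoints as unit vectors p₁, p₂ with components (cos φ cos λ, cos φ sin λ, sin φ).
The central angle between the endpoints is δ = arccos(p₁·p₂) ≈ 1.124 rad (64.4°).
Interpolate at f = 1/2 with slerp weights a = sin((1−f)δ)/sin δ ≈ 0.591, b = sin(fδ)/sin δ ≈ 0.591.
p = a·p₁ + b·p₂ ≈ (0.845, 0.204, 0.495); φ = arcsin(p_z) ≈ 29.65°, λ = atan2(p_y, p_x) ≈ 13.58°.

≈ 30°N, 14°E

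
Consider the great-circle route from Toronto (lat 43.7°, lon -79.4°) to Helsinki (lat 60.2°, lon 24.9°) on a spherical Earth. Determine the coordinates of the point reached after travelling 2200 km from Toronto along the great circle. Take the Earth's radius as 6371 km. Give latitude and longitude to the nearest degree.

≈ lat 59°, lon -58°

Convert each endpoint to a unit vector on the sphere (x = cos φ cos λ, y = cos φ sin λ, z = sin φ).
The central angle between the endpoints is δ = arccos(p₁·p₂) ≈ 1.035 rad (59.3°). The total great-circle distance is δ·R ≈ 1.035 × 6371 ≈ 6592 km, so the target fraction is f = 2200/6592 ≈ 0.334.
Interpolate at f ≈ 0.334 with slerp weights a = sin((1−f)δ)/sin δ ≈ 0.740, b = sin(fδ)/sin δ ≈ 0.394.
p = a·p₁ + b·p₂ ≈ (0.276, -0.443, 0.853); φ = arcsin(p_z) ≈ 58.52°, λ = atan2(p_y, p_x) ≈ -58.11°.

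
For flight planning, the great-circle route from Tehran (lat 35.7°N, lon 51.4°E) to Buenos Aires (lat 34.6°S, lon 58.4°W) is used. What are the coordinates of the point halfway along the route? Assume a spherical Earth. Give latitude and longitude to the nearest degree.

≈ lat 1°N, lon 4°W

Write both endpoints as unit vectors p₁, p₂ with components (cos φ cos λ, cos φ sin λ, sin φ).
The central angle between the endpoints is δ = arccos(p₁·p₂) ≈ 2.163 rad (123.9°).
Interpolate at f = 1/2 with slerp weights a = sin((1−f)δ)/sin δ ≈ 1.063, b = sin(fδ)/sin δ ≈ 1.063.
p = a·p₁ + b·p₂ ≈ (0.997, -0.071, 0.017); φ = arcsin(p_z) ≈ 0.96°, λ = atan2(p_y, p_x) ≈ -4.05°.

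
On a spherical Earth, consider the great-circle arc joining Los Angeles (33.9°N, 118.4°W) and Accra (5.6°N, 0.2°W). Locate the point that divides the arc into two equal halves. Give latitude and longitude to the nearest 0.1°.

From cos δ = sin φ₁ sin φ₂ + cos φ₁ cos φ₂ cos Δλ, the central angle is δ ≈ 1.913 rad (109.6°).
Interpolate at f = 1/2 with slerp weights a = sin((1−f)δ)/sin δ ≈ 0.868, b = sin(fδ)/sin δ ≈ 0.868.
p = a·p₁ + b·p₂ ≈ (0.521, -0.637, 0.569); φ = arcsin(p_z) ≈ 34.66°, λ = atan2(p_y, p_x) ≈ -50.70°.

≈ 34.7°N, 50.7°W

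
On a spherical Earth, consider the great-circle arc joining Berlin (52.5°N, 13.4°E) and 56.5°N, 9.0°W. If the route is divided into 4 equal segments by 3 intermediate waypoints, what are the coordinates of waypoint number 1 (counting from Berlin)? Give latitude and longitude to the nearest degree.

≈ 54°N, 8°E

Write both endpoints as unit vectors p₁, p₂ with components (cos φ cos λ, cos φ sin λ, sin φ).
The central angle between the endpoints is δ = arccos(p₁·p₂) ≈ 0.236 rad (13.5°).
Interpolate at f = 1/4 with slerp weights a = sin((1−f)δ)/sin δ ≈ 0.753, b = sin(fδ)/sin δ ≈ 0.252.
p = a·p₁ + b·p₂ ≈ (0.583, 0.084, 0.808); φ = arcsin(p_z) ≈ 53.88°, λ = atan2(p_y, p_x) ≈ 8.24°.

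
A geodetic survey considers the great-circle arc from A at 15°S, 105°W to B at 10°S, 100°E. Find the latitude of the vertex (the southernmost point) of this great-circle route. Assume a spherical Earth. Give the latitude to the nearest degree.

≈ 46°S

The great circle lies in the plane with unit normal n̂ = (p₁ × p₂)/|p₁ × p₂|.
Here n̂_z ≈ -0.697; the vertex latitude is φ_max = arccos|n̂_z| ≈ 45.8°.
Check via Clairaut: cos φ_max = |cos φ₁| · sin C = cos(15.0°)·sin(133.8°) ≈ 0.697, again giving ≈ 45.8°.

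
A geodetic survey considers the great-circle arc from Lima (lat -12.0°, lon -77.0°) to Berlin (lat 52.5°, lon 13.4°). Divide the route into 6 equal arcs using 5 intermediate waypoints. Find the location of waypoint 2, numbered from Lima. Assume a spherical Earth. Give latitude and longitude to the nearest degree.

From cos δ = sin φ₁ sin φ₂ + cos φ₁ cos φ₂ cos Δλ, the central angle is δ ≈ 1.741 rad (99.7°).
Interpolate at f = 2/6 with slerp weights a = sin((1−f)δ)/sin δ ≈ 0.930, b = sin(fδ)/sin δ ≈ 0.556.
p = a·p₁ + b·p₂ ≈ (0.534, -0.808, 0.248); φ = arcsin(p_z) ≈ 14.35°, λ = atan2(p_y, p_x) ≈ -56.54°.

≈ lat 14°, lon -57°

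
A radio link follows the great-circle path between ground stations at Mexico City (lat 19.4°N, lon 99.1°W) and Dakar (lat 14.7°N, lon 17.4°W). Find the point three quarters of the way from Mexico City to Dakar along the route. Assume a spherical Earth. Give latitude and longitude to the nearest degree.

≈ lat 19°N, lon 37°W

Write both endpoints as unit vectors p₁, p₂ with components (cos φ cos λ, cos φ sin λ, sin φ).
The central angle between the endpoints is δ = arccos(p₁·p₂) ≈ 1.353 rad (77.5°).
Interpolate at f = 3/4 with slerp weights a = sin((1−f)δ)/sin δ ≈ 0.340, b = sin(fδ)/sin δ ≈ 0.870.
p = a·p₁ + b·p₂ ≈ (0.752, -0.568, 0.334); φ = arcsin(p_z) ≈ 19.49°, λ = atan2(p_y, p_x) ≈ -37.06°.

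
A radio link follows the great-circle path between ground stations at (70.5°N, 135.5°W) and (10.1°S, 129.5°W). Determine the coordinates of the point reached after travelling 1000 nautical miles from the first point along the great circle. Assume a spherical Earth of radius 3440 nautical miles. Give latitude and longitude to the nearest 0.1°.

Write both endpoints as unit vectors p₁, p₂ with components (cos φ cos λ, cos φ sin λ, sin φ).
The central angle between the endpoints is δ = arccos(p₁·p₂) ≈ 1.409 rad (80.7°). The total great-circle distance is δ·R ≈ 1.409 × 3440 ≈ 4845 nmi, so the target fraction is f = 1000/4845 ≈ 0.206.
Interpolate at f ≈ 0.206 with slerp weights a = sin((1−f)δ)/sin δ ≈ 0.911, b = sin(fδ)/sin δ ≈ 0.290.
p = a·p₁ + b·p₂ ≈ (-0.399, -0.434, 0.808); φ = arcsin(p_z) ≈ 53.89°, λ = atan2(p_y, p_x) ≈ -132.59°.

≈ (53.9°N, 132.6°W)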